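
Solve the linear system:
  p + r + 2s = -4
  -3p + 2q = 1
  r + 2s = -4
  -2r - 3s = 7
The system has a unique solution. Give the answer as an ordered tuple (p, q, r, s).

Form the augmented matrix and row-reduce:
  [  1  0   1   2  |  -4 ]
  [ -3  2   0   0  |   1 ]
  [  0  0   1   2  |  -4 ]
  [  0  0  -2  -3  |   7 ]
R2 -> R2 + 3·R1
R2 -> 1/2·R2
R4 -> R4 + 2·R3
R3 -> R3 − 2·R4
R2 -> R2 − 3·R4
R1 -> R1 − 2·R4
R2 -> R2 − 3/2·R3
R1 -> R1 − R3
Reading off the last column: p = 0, q = 1/2, r = -2, s = -1.

(0, 1/2, -2, -1)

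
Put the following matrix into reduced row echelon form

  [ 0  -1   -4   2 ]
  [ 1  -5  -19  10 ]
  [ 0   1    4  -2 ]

ρ1 ↔ ρ2
ρ2 -> -1·ρ2
ρ3 -> ρ3 − ρ2
ρ1 -> ρ1 + 5·ρ2

[[1, 0, 1, 0], [0, 1, 4, -2], [0, 0, 0, 0]]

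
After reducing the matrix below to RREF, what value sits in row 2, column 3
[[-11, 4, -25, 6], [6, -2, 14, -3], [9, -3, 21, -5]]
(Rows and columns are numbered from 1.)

Multiply R1 by -1/11.
  [ 1  -4/11  25/11  -6/11 ]
  [ 6     -2     14     -3 ]
  [ 9     -3     21     -5 ]
Subtract 6 times R1 from R2.
  [ 1  -4/11  25/11  -6/11 ]
  [ 0   2/11   4/11   3/11 ]
  [ 9     -3     21     -5 ]
Subtract 9 times R1 from R3.
  [ 1  -4/11  25/11  -6/11 ]
  [ 0   2/11   4/11   3/11 ]
  [ 0   3/11   6/11  -1/11 ]
Multiply R2 by 11/2.
  [ 1  -4/11  25/11  -6/11 ]
  [ 0      1      2    3/2 ]
  [ 0   3/11   6/11  -1/11 ]
Subtract 3/11 times R2 from R3.
  [ 1  -4/11  25/11  -6/11 ]
  [ 0      1      2    3/2 ]
  [ 0      0      0   -1/2 ]
Multiply R3 by -2.
  [ 1  -4/11  25/11  -6/11 ]
  [ 0      1      2    3/2 ]
  [ 0      0      0      1 ]
Subtract 3/2 times R3 from R2.
  [ 1  -4/11  25/11  -6/11 ]
  [ 0      1      2      0 ]
  [ 0      0      0      1 ]
Add 6/11 times R3 to R1.
  [ 1  -4/11  25/11  0 ]
  [ 0      1      2  0 ]
  [ 0      0      0  1 ]
Add 4/11 times R2 to R1.
  [ 1  0  3  0 ]
  [ 0  1  2  0 ]
  [ 0  0  0  1 ]

2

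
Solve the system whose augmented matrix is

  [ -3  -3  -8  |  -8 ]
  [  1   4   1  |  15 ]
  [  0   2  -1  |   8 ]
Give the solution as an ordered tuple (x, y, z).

(5, 3, -2)

r1 ← -1/3·r1
  [ 1  1  8/3  |  8/3 ]
  [ 1  4    1  |   15 ]
  [ 0  2   -1  |    8 ]
r2 ← r2 − r1
  [ 1  1   8/3  |   8/3 ]
  [ 0  3  -5/3  |  37/3 ]
  [ 0  2    -1  |     8 ]
r2 ← 1/3·r2
  [ 1  1   8/3  |   8/3 ]
  [ 0  1  -5/9  |  37/9 ]
  [ 0  2    -1  |     8 ]
r3 ← r3 − 2·r2
  [ 1  1   8/3  |   8/3 ]
  [ 0  1  -5/9  |  37/9 ]
  [ 0  0   1/9  |  -2/9 ]
r3 ← 9·r3
  [ 1  1   8/3  |   8/3 ]
  [ 0  1  -5/9  |  37/9 ]
  [ 0  0     1  |    -2 ]
r2 ← r2 + 5/9·r3
  [ 1  1  8/3  |  8/3 ]
  [ 0  1    0  |    3 ]
  [ 0  0    1  |   -2 ]
r1 ← r1 − 8/3·r3
  [ 1  1  0  |   8 ]
  [ 0  1  0  |   3 ]
  [ 0  0  1  |  -2 ]
r1 ← r1 − r2
  [ 1  0  0  |   5 ]
  [ 0  1  0  |   3 ]
  [ 0  0  1  |  -2 ]
Reading off the last column: x = 5, y = 3, z = -2.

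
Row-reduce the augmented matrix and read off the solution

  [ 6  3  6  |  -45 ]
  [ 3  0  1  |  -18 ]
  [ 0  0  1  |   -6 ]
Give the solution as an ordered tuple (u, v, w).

r1 → 1/6·r1
  [ 1  1/2  1  |  -15/2 ]
  [ 3    0  1  |    -18 ]
  [ 0    0  1  |     -6 ]
r2 → r2 − 3·r1
  [ 1   1/2   1  |  -15/2 ]
  [ 0  -3/2  -2  |    9/2 ]
  [ 0     0   1  |     -6 ]
r2 → -2/3·r2
  [ 1  1/2    1  |  -15/2 ]
  [ 0    1  4/3  |     -3 ]
  [ 0    0    1  |     -6 ]
r2 → r2 − 4/3·r3
  [ 1  1/2  1  |  -15/2 ]
  [ 0    1  0  |      5 ]
  [ 0    0  1  |     -6 ]
r1 → r1 − r3
  [ 1  1/2  0  |  -3/2 ]
  [ 0    1  0  |     5 ]
  [ 0    0  1  |    -6 ]
r1 → r1 − 1/2·r2
  [ 1  0  0  |  -4 ]
  [ 0  1  0  |   5 ]
  [ 0  0  1  |  -6 ]
Reading off the last column: u = -4, v = 5, w = -6.

(-4, 5, -6)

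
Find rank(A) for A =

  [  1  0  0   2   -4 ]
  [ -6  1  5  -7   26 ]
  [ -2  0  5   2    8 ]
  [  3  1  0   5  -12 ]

R2 := R2 + 6·R1
R3 := R3 + 2·R1
R4 := R4 − 3·R1
R4 := R4 − R2
R3 := 1/5·R3
R4 := R4 + 5·R3
R4 := -1/2·R4
R2 := R2 − 2·R4
R1 := R1 + 4·R4
R2 := R2 − 5·R3
The reduced form has 4 nonzero rows.

rank = 4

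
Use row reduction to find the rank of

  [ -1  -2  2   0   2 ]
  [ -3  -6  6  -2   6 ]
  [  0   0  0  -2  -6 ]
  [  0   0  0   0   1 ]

rank = 3

Multiply ρ1 by -1.
  [  1   2  -2   0  -2 ]
  [ -3  -6   6  -2   6 ]
  [  0   0   0  -2  -6 ]
  [  0   0   0   0   1 ]
Add 3 times ρ1 to ρ2.
  [ 1  2  -2   0  -2 ]
  [ 0  0   0  -2   0 ]
  [ 0  0   0  -2  -6 ]
  [ 0  0   0   0   1 ]
Multiply ρ2 by -1/2.
  [ 1  2  -2   0  -2 ]
  [ 0  0   0   1   0 ]
  [ 0  0   0  -2  -6 ]
  [ 0  0   0   0   1 ]
Add 2 times ρ2 to ρ3.
  [ 1  2  -2  0  -2 ]
  [ 0  0   0  1   0 ]
  [ 0  0   0  0  -6 ]
  [ 0  0   0  0   1 ]
Multiply ρ3 by -1/6.
  [ 1  2  -2  0  -2 ]
  [ 0  0   0  1   0 ]
  [ 0  0   0  0   1 ]
  [ 0  0   0  0   1 ]
Subtract ρ3 from ρ4.
  [ 1  2  -2  0  -2 ]
  [ 0  0   0  1   0 ]
  [ 0  0   0  0   1 ]
  [ 0  0   0  0   0 ]
Add 2 times ρ3 to ρ1.
  [ 1  2  -2  0  0 ]
  [ 0  0   0  1  0 ]
  [ 0  0   0  0  1 ]
  [ 0  0   0  0  0 ]
The reduced form has 3 nonzero rows.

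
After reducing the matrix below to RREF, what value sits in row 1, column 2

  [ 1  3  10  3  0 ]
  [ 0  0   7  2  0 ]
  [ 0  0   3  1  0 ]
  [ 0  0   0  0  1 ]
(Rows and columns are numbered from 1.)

Multiply r2 by 1/7.
  [ 1  3  10    3  0 ]
  [ 0  0   1  2/7  0 ]
  [ 0  0   3    1  0 ]
  [ 0  0   0    0  1 ]
Subtract 3 times r2 from r3.
  [ 1  3  10    3  0 ]
  [ 0  0   1  2/7  0 ]
  [ 0  0   0  1/7  0 ]
  [ 0  0   0    0  1 ]
Multiply r3 by 7.
  [ 1  3  10    3  0 ]
  [ 0  0   1  2/7  0 ]
  [ 0  0   0    1  0 ]
  [ 0  0   0    0  1 ]
Subtract 2/7 times r3 from r2.
  [ 1  3  10  3  0 ]
  [ 0  0   1  0  0 ]
  [ 0  0   0  1  0 ]
  [ 0  0   0  0  1 ]
Subtract 3 times r3 from r1.
  [ 1  3  10  0  0 ]
  [ 0  0   1  0  0 ]
  [ 0  0   0  1  0 ]
  [ 0  0   0  0  1 ]
Subtract 10 times r2 from r1.
  [ 1  3  0  0  0 ]
  [ 0  0  1  0  0 ]
  [ 0  0  0  1  0 ]
  [ 0  0  0  0  1 ]

3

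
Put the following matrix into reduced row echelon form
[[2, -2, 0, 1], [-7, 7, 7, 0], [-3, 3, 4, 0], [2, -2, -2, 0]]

Multiply R1 by 1/2.
  [  1  -1   0  1/2 ]
  [ -7   7   7    0 ]
  [ -3   3   4    0 ]
  [  2  -2  -2    0 ]
Add 7 times R1 to R2.
  [  1  -1   0  1/2 ]
  [  0   0   7  7/2 ]
  [ -3   3   4    0 ]
  [  2  -2  -2    0 ]
Add 3 times R1 to R3.
  [ 1  -1   0  1/2 ]
  [ 0   0   7  7/2 ]
  [ 0   0   4  3/2 ]
  [ 2  -2  -2    0 ]
Subtract 2 times R1 from R4.
  [ 1  -1   0  1/2 ]
  [ 0   0   7  7/2 ]
  [ 0   0   4  3/2 ]
  [ 0   0  -2   -1 ]
Multiply R2 by 1/7.
  [ 1  -1   0  1/2 ]
  [ 0   0   1  1/2 ]
  [ 0   0   4  3/2 ]
  [ 0   0  -2   -1 ]
Subtract 4 times R2 from R3.
  [ 1  -1   0   1/2 ]
  [ 0   0   1   1/2 ]
  [ 0   0   0  -1/2 ]
  [ 0   0  -2    -1 ]
Add 2 times R2 to R4.
  [ 1  -1  0   1/2 ]
  [ 0   0  1   1/2 ]
  [ 0   0  0  -1/2 ]
  [ 0   0  0     0 ]
Multiply R3 by -2.
  [ 1  -1  0  1/2 ]
  [ 0   0  1  1/2 ]
  [ 0   0  0    1 ]
  [ 0   0  0    0 ]
Subtract 1/2 times R3 from R2.
  [ 1  -1  0  1/2 ]
  [ 0   0  1    0 ]
  [ 0   0  0    1 ]
  [ 0   0  0    0 ]
Subtract 1/2 times R3 from R1.
  [ 1  -1  0  0 ]
  [ 0   0  1  0 ]
  [ 0   0  0  1 ]
  [ 0   0  0  0 ]

[[1, -1, 0, 0], [0, 0, 1, 0], [0, 0, 0, 1], [0, 0, 0, 0]]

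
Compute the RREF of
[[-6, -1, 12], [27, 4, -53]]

Multiply r1 by -1/6.
  [  1  1/6   -2 ]
  [ 27    4  -53 ]
Subtract 27 times r1 from r2.
  [ 1   1/6  -2 ]
  [ 0  -1/2   1 ]
Multiply r2 by -2.
  [ 1  1/6  -2 ]
  [ 0    1  -2 ]
Subtract 1/6 times r2 from r1.
  [ 1  0  -5/3 ]
  [ 0  1    -2 ]

[[1, 0, -5/3], [0, 1, -2]]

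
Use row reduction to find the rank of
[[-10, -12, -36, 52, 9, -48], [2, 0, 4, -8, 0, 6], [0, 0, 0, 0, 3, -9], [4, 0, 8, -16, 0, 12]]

rank = 3

R1 := -1/10·R1
  [ 1  6/5  18/5  -26/5  -9/10  24/5 ]
  [ 2    0     4     -8      0     6 ]
  [ 0    0     0      0      3    -9 ]
  [ 4    0     8    -16      0    12 ]
R2 := R2 − 2·R1
  [ 1    6/5   18/5  -26/5  -9/10   24/5 ]
  [ 0  -12/5  -16/5   12/5    9/5  -18/5 ]
  [ 0      0      0      0      3     -9 ]
  [ 4      0      8    -16      0     12 ]
R4 := R4 − 4·R1
  [ 1    6/5   18/5  -26/5  -9/10   24/5 ]
  [ 0  -12/5  -16/5   12/5    9/5  -18/5 ]
  [ 0      0      0      0      3     -9 ]
  [ 0  -24/5  -32/5   24/5   18/5  -36/5 ]
R2 := -5/12·R2
  [ 1    6/5   18/5  -26/5  -9/10   24/5 ]
  [ 0      1    4/3     -1   -3/4    3/2 ]
  [ 0      0      0      0      3     -9 ]
  [ 0  -24/5  -32/5   24/5   18/5  -36/5 ]
R4 := R4 + 24/5·R2
  [ 1  6/5  18/5  -26/5  -9/10  24/5 ]
  [ 0    1   4/3     -1   -3/4   3/2 ]
  [ 0    0     0      0      3    -9 ]
  [ 0    0     0      0      0     0 ]
R3 := 1/3·R3
  [ 1  6/5  18/5  -26/5  -9/10  24/5 ]
  [ 0    1   4/3     -1   -3/4   3/2 ]
  [ 0    0     0      0      1    -3 ]
  [ 0    0     0      0      0     0 ]
R2 := R2 + 3/4·R3
  [ 1  6/5  18/5  -26/5  -9/10  24/5 ]
  [ 0    1   4/3     -1      0  -3/4 ]
  [ 0    0     0      0      1    -3 ]
  [ 0    0     0      0      0     0 ]
R1 := R1 + 9/10·R3
  [ 1  6/5  18/5  -26/5  0  21/10 ]
  [ 0    1   4/3     -1  0   -3/4 ]
  [ 0    0     0      0  1     -3 ]
  [ 0    0     0      0  0      0 ]
R1 := R1 − 6/5·R2
  [ 1  0    2  -4  0     3 ]
  [ 0  1  4/3  -1  0  -3/4 ]
  [ 0  0    0   0  1    -3 ]
  [ 0  0    0   0  0     0 ]
The reduced form has 3 nonzero rows.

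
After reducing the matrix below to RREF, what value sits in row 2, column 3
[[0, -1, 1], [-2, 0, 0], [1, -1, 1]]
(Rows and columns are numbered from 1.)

Swap ρ1 and ρ2.
Multiply ρ1 by -1/2.
Subtract ρ1 from ρ3.
Multiply ρ2 by -1.
Add ρ2 to ρ3.

-1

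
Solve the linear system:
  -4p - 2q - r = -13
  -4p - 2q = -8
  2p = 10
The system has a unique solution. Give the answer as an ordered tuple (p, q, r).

(5, -6, 5)

Form the augmented matrix and row-reduce:
  [ -4  -2  -1  |  -13 ]
  [ -4  -2   0  |   -8 ]
  [  2   0   0  |   10 ]
ρ1 := -1/4·ρ1
ρ2 := ρ2 + 4·ρ1
ρ3 := ρ3 − 2·ρ1
ρ2 <-> ρ3
ρ2 := -1·ρ2
ρ2 := ρ2 − 1/2·ρ3
ρ1 := ρ1 − 1/4·ρ3
ρ1 := ρ1 − 1/2·ρ2
Reading off the last column: p = 5, q = -6, r = 5.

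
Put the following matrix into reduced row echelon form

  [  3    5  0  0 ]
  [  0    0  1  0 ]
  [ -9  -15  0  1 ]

R1 ← 1/3·R1
  [  1  5/3  0  0 ]
  [  0    0  1  0 ]
  [ -9  -15  0  1 ]
R3 ← R3 + 9·R1
  [ 1  5/3  0  0 ]
  [ 0    0  1  0 ]
  [ 0    0  0  1 ]

[[1, 5/3, 0, 0], [0, 0, 1, 0], [0, 0, 0, 1]]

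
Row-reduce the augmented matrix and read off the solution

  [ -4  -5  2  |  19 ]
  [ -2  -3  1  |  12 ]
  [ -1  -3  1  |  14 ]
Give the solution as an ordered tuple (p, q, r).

r1 ← -1/4·r1
  [  1  5/4  -1/2  |  -19/4 ]
  [ -2   -3     1  |     12 ]
  [ -1   -3     1  |     14 ]
r2 ← r2 + 2·r1
  [  1   5/4  -1/2  |  -19/4 ]
  [  0  -1/2     0  |    5/2 ]
  [ -1    -3     1  |     14 ]
r3 ← r3 + r1
  [ 1   5/4  -1/2  |  -19/4 ]
  [ 0  -1/2     0  |    5/2 ]
  [ 0  -7/4   1/2  |   37/4 ]
r2 ← -2·r2
  [ 1   5/4  -1/2  |  -19/4 ]
  [ 0     1     0  |     -5 ]
  [ 0  -7/4   1/2  |   37/4 ]
r3 ← r3 + 7/4·r2
  [ 1  5/4  -1/2  |  -19/4 ]
  [ 0    1     0  |     -5 ]
  [ 0    0   1/2  |    1/2 ]
r3 ← 2·r3
  [ 1  5/4  -1/2  |  -19/4 ]
  [ 0    1     0  |     -5 ]
  [ 0    0     1  |      1 ]
r1 ← r1 + 1/2·r3
  [ 1  5/4  0  |  -17/4 ]
  [ 0    1  0  |     -5 ]
  [ 0    0  1  |      1 ]
r1 ← r1 − 5/4·r2
  [ 1  0  0  |   2 ]
  [ 0  1  0  |  -5 ]
  [ 0  0  1  |   1 ]
Reading off the last column: p = 2, q = -5, r = 1.

(2, -5, 1)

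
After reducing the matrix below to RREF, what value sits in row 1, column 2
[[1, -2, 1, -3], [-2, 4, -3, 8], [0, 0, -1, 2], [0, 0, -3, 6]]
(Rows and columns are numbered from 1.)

-2

Add 2 times ρ1 to ρ2.
  [ 1  -2   1  -3 ]
  [ 0   0  -1   2 ]
  [ 0   0  -1   2 ]
  [ 0   0  -3   6 ]
Multiply ρ2 by -1.
  [ 1  -2   1  -3 ]
  [ 0   0   1  -2 ]
  [ 0   0  -1   2 ]
  [ 0   0  -3   6 ]
Add ρ2 to ρ3.
  [ 1  -2   1  -3 ]
  [ 0   0   1  -2 ]
  [ 0   0   0   0 ]
  [ 0   0  -3   6 ]
Add 3 times ρ2 to ρ4.
  [ 1  -2  1  -3 ]
  [ 0   0  1  -2 ]
  [ 0   0  0   0 ]
  [ 0   0  0   0 ]
Subtract ρ2 from ρ1.
  [ 1  -2  0  -1 ]
  [ 0   0  1  -2 ]
  [ 0   0  0   0 ]
  [ 0   0  0   0 ]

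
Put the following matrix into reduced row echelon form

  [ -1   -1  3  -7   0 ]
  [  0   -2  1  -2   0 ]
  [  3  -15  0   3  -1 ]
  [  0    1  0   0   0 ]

R1 := -1·R1
R3 := R3 − 3·R1
R2 := -1/2·R2
R3 := R3 + 18·R2
R4 := R4 − R2
R3 <=> R4
R3 := 2·R3
R4 := -1·R4
R2 := R2 + 1/2·R3
R1 := R1 + 3·R3
R1 := R1 − R2

[[1, 0, 0, 1, 0], [0, 1, 0, 0, 0], [0, 0, 1, -2, 0], [0, 0, 0, 0, 1]]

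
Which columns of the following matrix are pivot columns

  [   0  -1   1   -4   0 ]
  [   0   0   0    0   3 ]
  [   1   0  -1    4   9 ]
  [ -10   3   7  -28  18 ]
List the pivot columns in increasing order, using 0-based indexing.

R1 ↔ R3
  [   1   0  -1    4   9 ]
  [   0   0   0    0   3 ]
  [   0  -1   1   -4   0 ]
  [ -10   3   7  -28  18 ]
R4 → R4 + 10·R1
  [ 1   0  -1   4    9 ]
  [ 0   0   0   0    3 ]
  [ 0  -1   1  -4    0 ]
  [ 0   3  -3  12  108 ]
R2 ↔ R3
  [ 1   0  -1   4    9 ]
  [ 0  -1   1  -4    0 ]
  [ 0   0   0   0    3 ]
  [ 0   3  -3  12  108 ]
R2 → -1·R2
  [ 1  0  -1   4    9 ]
  [ 0  1  -1   4    0 ]
  [ 0  0   0   0    3 ]
  [ 0  3  -3  12  108 ]
R4 → R4 − 3·R2
  [ 1  0  -1  4    9 ]
  [ 0  1  -1  4    0 ]
  [ 0  0   0  0    3 ]
  [ 0  0   0  0  108 ]
R3 → 1/3·R3
  [ 1  0  -1  4    9 ]
  [ 0  1  -1  4    0 ]
  [ 0  0   0  0    1 ]
  [ 0  0   0  0  108 ]
R4 → R4 − 108·R3
  [ 1  0  -1  4  9 ]
  [ 0  1  -1  4  0 ]
  [ 0  0   0  0  1 ]
  [ 0  0   0  0  0 ]
R1 → R1 − 9·R3
  [ 1  0  -1  4  0 ]
  [ 0  1  -1  4  0 ]
  [ 0  0   0  0  1 ]
  [ 0  0   0  0  0 ]
Pivot columns are the columns containing a leading 1.

0, 1, 4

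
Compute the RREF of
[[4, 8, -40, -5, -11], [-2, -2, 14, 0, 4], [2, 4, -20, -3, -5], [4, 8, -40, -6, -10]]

[[1, 0, -4, 0, 0], [0, 1, -3, 0, -2], [0, 0, 0, 1, -1], [0, 0, 0, 0, 0]]

Multiply ρ1 by 1/4.
Add 2 times ρ1 to ρ2.
Subtract 2 times ρ1 from ρ3.
Subtract 4 times ρ1 from ρ4.
Multiply ρ2 by 1/2.
Multiply ρ3 by -2.
Add ρ3 to ρ4.
Add 5/4 times ρ3 to ρ2.
Add 5/4 times ρ3 to ρ1.
Subtract 2 times ρ2 from ρ1.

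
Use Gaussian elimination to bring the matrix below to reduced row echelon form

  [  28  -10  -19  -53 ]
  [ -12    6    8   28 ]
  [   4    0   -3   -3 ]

r1 → 1/28·r1
  [   1  -5/14  -19/28  -53/28 ]
  [ -12      6       8      28 ]
  [   4      0      -3      -3 ]
r2 → r2 + 12·r1
  [ 1  -5/14  -19/28  -53/28 ]
  [ 0   12/7    -1/7    37/7 ]
  [ 4      0      -3      -3 ]
r3 → r3 − 4·r1
  [ 1  -5/14  -19/28  -53/28 ]
  [ 0   12/7    -1/7    37/7 ]
  [ 0   10/7    -2/7    32/7 ]
r2 → 7/12·r2
  [ 1  -5/14  -19/28  -53/28 ]
  [ 0      1   -1/12   37/12 ]
  [ 0   10/7    -2/7    32/7 ]
r3 → r3 − 10/7·r2
  [ 1  -5/14  -19/28  -53/28 ]
  [ 0      1   -1/12   37/12 ]
  [ 0      0    -1/6     1/6 ]
r3 → -6·r3
  [ 1  -5/14  -19/28  -53/28 ]
  [ 0      1   -1/12   37/12 ]
  [ 0      0       1      -1 ]
r2 → r2 + 1/12·r3
  [ 1  -5/14  -19/28  -53/28 ]
  [ 0      1       0       3 ]
  [ 0      0       1      -1 ]
r1 → r1 + 19/28·r3
  [ 1  -5/14  0  -18/7 ]
  [ 0      1  0      3 ]
  [ 0      0  1     -1 ]
r1 → r1 + 5/14·r2
  [ 1  0  0  -3/2 ]
  [ 0  1  0     3 ]
  [ 0  0  1    -1 ]

[[1, 0, 0, -3/2], [0, 1, 0, 3], [0, 0, 1, -1]]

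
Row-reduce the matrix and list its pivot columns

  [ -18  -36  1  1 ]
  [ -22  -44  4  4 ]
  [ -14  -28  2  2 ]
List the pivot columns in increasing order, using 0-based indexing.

R1 ← -1/18·R1
  [   1    2  -1/18  -1/18 ]
  [ -22  -44      4      4 ]
  [ -14  -28      2      2 ]
R2 ← R2 + 22·R1
  [   1    2  -1/18  -1/18 ]
  [   0    0   25/9   25/9 ]
  [ -14  -28      2      2 ]
R3 ← R3 + 14·R1
  [ 1  2  -1/18  -1/18 ]
  [ 0  0   25/9   25/9 ]
  [ 0  0   11/9   11/9 ]
R2 ← 9/25·R2
  [ 1  2  -1/18  -1/18 ]
  [ 0  0      1      1 ]
  [ 0  0   11/9   11/9 ]
R3 ← R3 − 11/9·R2
  [ 1  2  -1/18  -1/18 ]
  [ 0  0      1      1 ]
  [ 0  0      0      0 ]
R1 ← R1 + 1/18·R2
  [ 1  2  0  0 ]
  [ 0  0  1  1 ]
  [ 0  0  0  0 ]
Pivot columns are the columns containing a leading 1.

0, 2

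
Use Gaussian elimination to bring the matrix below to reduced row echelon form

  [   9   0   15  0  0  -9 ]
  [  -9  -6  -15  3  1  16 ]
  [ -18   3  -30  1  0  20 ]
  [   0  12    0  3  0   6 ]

r1 → 1/9·r1
r2 → r2 + 9·r1
r3 → r3 + 18·r1
r2 → -1/6·r2
r3 → r3 − 3·r2
r4 → r4 − 12·r2
r3 → 2/5·r3
r4 → r4 − 9·r3
r4 → 5·r4
r3 → r3 − 1/5·r4
r2 → r2 + 1/6·r4
r2 → r2 + 1/2·r3

[[1, 0, 5/3, 0, 0, -1], [0, 1, 0, 0, 0, 0], [0, 0, 0, 1, 0, 2], [0, 0, 0, 0, 1, 1]]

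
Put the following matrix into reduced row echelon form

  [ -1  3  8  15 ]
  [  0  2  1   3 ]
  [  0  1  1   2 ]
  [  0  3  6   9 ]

r1 := -1·r1
  [ 1  -3  -8  -15 ]
  [ 0   2   1    3 ]
  [ 0   1   1    2 ]
  [ 0   3   6    9 ]
r2 := 1/2·r2
  [ 1  -3   -8  -15 ]
  [ 0   1  1/2  3/2 ]
  [ 0   1    1    2 ]
  [ 0   3    6    9 ]
r3 := r3 − r2
  [ 1  -3   -8  -15 ]
  [ 0   1  1/2  3/2 ]
  [ 0   0  1/2  1/2 ]
  [ 0   3    6    9 ]
r4 := r4 − 3·r2
  [ 1  -3   -8  -15 ]
  [ 0   1  1/2  3/2 ]
  [ 0   0  1/2  1/2 ]
  [ 0   0  9/2  9/2 ]
r3 := 2·r3
  [ 1  -3   -8  -15 ]
  [ 0   1  1/2  3/2 ]
  [ 0   0    1    1 ]
  [ 0   0  9/2  9/2 ]
r4 := r4 − 9/2·r3
  [ 1  -3   -8  -15 ]
  [ 0   1  1/2  3/2 ]
  [ 0   0    1    1 ]
  [ 0   0    0    0 ]
r2 := r2 − 1/2·r3
  [ 1  -3  -8  -15 ]
  [ 0   1   0    1 ]
  [ 0   0   1    1 ]
  [ 0   0   0    0 ]
r1 := r1 + 8·r3
  [ 1  -3  0  -7 ]
  [ 0   1  0   1 ]
  [ 0   0  1   1 ]
  [ 0   0  0   0 ]
r1 := r1 + 3·r2
  [ 1  0  0  -4 ]
  [ 0  1  0   1 ]
  [ 0  0  1   1 ]
  [ 0  0  0   0 ]

[[1, 0, 0, -4], [0, 1, 0, 1], [0, 0, 1, 1], [0, 0, 0, 0]]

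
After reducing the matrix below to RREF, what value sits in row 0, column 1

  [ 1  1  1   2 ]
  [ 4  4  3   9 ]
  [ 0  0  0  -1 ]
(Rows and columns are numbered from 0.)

1

r2 := r2 − 4·r1
  [ 1  1   1   2 ]
  [ 0  0  -1   1 ]
  [ 0  0   0  -1 ]
r2 := -1·r2
  [ 1  1  1   2 ]
  [ 0  0  1  -1 ]
  [ 0  0  0  -1 ]
r3 := -1·r3
  [ 1  1  1   2 ]
  [ 0  0  1  -1 ]
  [ 0  0  0   1 ]
r2 := r2 + r3
  [ 1  1  1  2 ]
  [ 0  0  1  0 ]
  [ 0  0  0  1 ]
r1 := r1 − 2·r3
  [ 1  1  1  0 ]
  [ 0  0  1  0 ]
  [ 0  0  0  1 ]
r1 := r1 − r2
  [ 1  1  0  0 ]
  [ 0  0  1  0 ]
  [ 0  0  0  1 ]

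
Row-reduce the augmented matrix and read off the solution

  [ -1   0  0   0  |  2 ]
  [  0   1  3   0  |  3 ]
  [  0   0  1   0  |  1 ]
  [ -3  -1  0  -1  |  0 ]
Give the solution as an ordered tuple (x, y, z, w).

(-2, 0, 1, 6)

R1 ← -1·R1
  [  1   0  0   0  |  -2 ]
  [  0   1  3   0  |   3 ]
  [  0   0  1   0  |   1 ]
  [ -3  -1  0  -1  |   0 ]
R4 ← R4 + 3·R1
  [ 1   0  0   0  |  -2 ]
  [ 0   1  3   0  |   3 ]
  [ 0   0  1   0  |   1 ]
  [ 0  -1  0  -1  |  -6 ]
R4 ← R4 + R2
  [ 1  0  0   0  |  -2 ]
  [ 0  1  3   0  |   3 ]
  [ 0  0  1   0  |   1 ]
  [ 0  0  3  -1  |  -3 ]
R4 ← R4 − 3·R3
  [ 1  0  0   0  |  -2 ]
  [ 0  1  3   0  |   3 ]
  [ 0  0  1   0  |   1 ]
  [ 0  0  0  -1  |  -6 ]
R4 ← -1·R4
  [ 1  0  0  0  |  -2 ]
  [ 0  1  3  0  |   3 ]
  [ 0  0  1  0  |   1 ]
  [ 0  0  0  1  |   6 ]
R2 ← R2 − 3·R3
  [ 1  0  0  0  |  -2 ]
  [ 0  1  0  0  |   0 ]
  [ 0  0  1  0  |   1 ]
  [ 0  0  0  1  |   6 ]
Reading off the last column: x = -2, y = 0, z = 1, w = 6.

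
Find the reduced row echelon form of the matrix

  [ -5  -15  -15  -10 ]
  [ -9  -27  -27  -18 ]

R1 -> -1/5·R1
  [  1    3    3    2 ]
  [ -9  -27  -27  -18 ]
R2 -> R2 + 9·R1
  [ 1  3  3  2 ]
  [ 0  0  0  0 ]

[[1, 3, 3, 2], [0, 0, 0, 0]]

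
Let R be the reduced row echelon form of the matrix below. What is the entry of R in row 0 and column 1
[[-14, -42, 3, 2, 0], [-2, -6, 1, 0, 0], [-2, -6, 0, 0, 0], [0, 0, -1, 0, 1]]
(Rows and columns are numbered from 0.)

Multiply r1 by -1/14.
Add 2 times r1 to r2.
Add 2 times r1 to r3.
Multiply r2 by 7/4.
Add 3/7 times r2 to r3.
Add r2 to r4.
Multiply r3 by -2.
Add 1/2 times r3 to r4.
Add 1/2 times r3 to r2.
Add 1/7 times r3 to r1.
Add 3/14 times r2 to r1.

3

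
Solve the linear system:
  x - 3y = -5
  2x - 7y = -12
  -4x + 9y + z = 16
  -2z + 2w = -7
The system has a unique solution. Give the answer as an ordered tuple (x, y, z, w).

Form the augmented matrix and row-reduce:
  [  1  -3   0  0  |   -5 ]
  [  2  -7   0  0  |  -12 ]
  [ -4   9   1  0  |   16 ]
  [  0   0  -2  2  |   -7 ]
R2 ← R2 − 2·R1
  [  1  -3   0  0  |  -5 ]
  [  0  -1   0  0  |  -2 ]
  [ -4   9   1  0  |  16 ]
  [  0   0  -2  2  |  -7 ]
R3 ← R3 + 4·R1
  [ 1  -3   0  0  |  -5 ]
  [ 0  -1   0  0  |  -2 ]
  [ 0  -3   1  0  |  -4 ]
  [ 0   0  -2  2  |  -7 ]
R2 ← -1·R2
  [ 1  -3   0  0  |  -5 ]
  [ 0   1   0  0  |   2 ]
  [ 0  -3   1  0  |  -4 ]
  [ 0   0  -2  2  |  -7 ]
R3 ← R3 + 3·R2
  [ 1  -3   0  0  |  -5 ]
  [ 0   1   0  0  |   2 ]
  [ 0   0   1  0  |   2 ]
  [ 0   0  -2  2  |  -7 ]
R4 ← R4 + 2·R3
  [ 1  -3  0  0  |  -5 ]
  [ 0   1  0  0  |   2 ]
  [ 0   0  1  0  |   2 ]
  [ 0   0  0  2  |  -3 ]
R4 ← 1/2·R4
  [ 1  -3  0  0  |    -5 ]
  [ 0   1  0  0  |     2 ]
  [ 0   0  1  0  |     2 ]
  [ 0   0  0  1  |  -3/2 ]
R1 ← R1 + 3·R2
  [ 1  0  0  0  |     1 ]
  [ 0  1  0  0  |     2 ]
  [ 0  0  1  0  |     2 ]
  [ 0  0  0  1  |  -3/2 ]
Reading off the last column: x = 1, y = 2, z = 2, w = -3/2.

(1, 2, 2, -3/2)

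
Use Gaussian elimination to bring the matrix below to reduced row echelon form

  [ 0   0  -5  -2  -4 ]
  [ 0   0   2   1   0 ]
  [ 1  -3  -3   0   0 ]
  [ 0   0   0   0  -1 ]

[[1, -3, 0, 0, 0], [0, 0, 1, 0, 0], [0, 0, 0, 1, 0], [0, 0, 0, 0, 1]]

R1 <-> R3
R2 ← 1/2·R2
R3 ← R3 + 5·R2
R3 ← 2·R3
R4 ← -1·R4
R3 ← R3 + 8·R4
R2 ← R2 − 1/2·R3
R1 ← R1 + 3·R2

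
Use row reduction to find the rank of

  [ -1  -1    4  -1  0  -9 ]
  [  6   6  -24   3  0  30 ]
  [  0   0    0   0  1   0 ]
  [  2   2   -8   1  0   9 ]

R1 → -1·R1
  [ 1  1   -4  1  0   9 ]
  [ 6  6  -24  3  0  30 ]
  [ 0  0    0  0  1   0 ]
  [ 2  2   -8  1  0   9 ]
R2 → R2 − 6·R1
  [ 1  1  -4   1  0    9 ]
  [ 0  0   0  -3  0  -24 ]
  [ 0  0   0   0  1    0 ]
  [ 2  2  -8   1  0    9 ]
R4 → R4 − 2·R1
  [ 1  1  -4   1  0    9 ]
  [ 0  0   0  -3  0  -24 ]
  [ 0  0   0   0  1    0 ]
  [ 0  0   0  -1  0   -9 ]
R2 → -1/3·R2
  [ 1  1  -4   1  0   9 ]
  [ 0  0   0   1  0   8 ]
  [ 0  0   0   0  1   0 ]
  [ 0  0   0  -1  0  -9 ]
R4 → R4 + R2
  [ 1  1  -4  1  0   9 ]
  [ 0  0   0  1  0   8 ]
  [ 0  0   0  0  1   0 ]
  [ 0  0   0  0  0  -1 ]
R4 → -1·R4
  [ 1  1  -4  1  0  9 ]
  [ 0  0   0  1  0  8 ]
  [ 0  0   0  0  1  0 ]
  [ 0  0   0  0  0  1 ]
R2 → R2 − 8·R4
  [ 1  1  -4  1  0  9 ]
  [ 0  0   0  1  0  0 ]
  [ 0  0   0  0  1  0 ]
  [ 0  0   0  0  0  1 ]
R1 → R1 − 9·R4
  [ 1  1  -4  1  0  0 ]
  [ 0  0   0  1  0  0 ]
  [ 0  0   0  0  1  0 ]
  [ 0  0   0  0  0  1 ]
R1 → R1 − R2
  [ 1  1  -4  0  0  0 ]
  [ 0  0   0  1  0  0 ]
  [ 0  0   0  0  1  0 ]
  [ 0  0   0  0  0  1 ]
The reduced form has 4 nonzero rows.

rank = 4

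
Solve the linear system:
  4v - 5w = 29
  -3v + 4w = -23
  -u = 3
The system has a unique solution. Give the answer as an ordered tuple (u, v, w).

Form the augmented matrix and row-reduce:
  [  0   4  -5  |   29 ]
  [  0  -3   4  |  -23 ]
  [ -1   0   0  |    3 ]
ρ1 <-> ρ3
  [ -1   0   0  |    3 ]
  [  0  -3   4  |  -23 ]
  [  0   4  -5  |   29 ]
ρ1 ← -1·ρ1
  [ 1   0   0  |   -3 ]
  [ 0  -3   4  |  -23 ]
  [ 0   4  -5  |   29 ]
ρ2 ← -1/3·ρ2
  [ 1  0     0  |    -3 ]
  [ 0  1  -4/3  |  23/3 ]
  [ 0  4    -5  |    29 ]
ρ3 ← ρ3 − 4·ρ2
  [ 1  0     0  |    -3 ]
  [ 0  1  -4/3  |  23/3 ]
  [ 0  0   1/3  |  -5/3 ]
ρ3 ← 3·ρ3
  [ 1  0     0  |    -3 ]
  [ 0  1  -4/3  |  23/3 ]
  [ 0  0     1  |    -5 ]
ρ2 ← ρ2 + 4/3·ρ3
  [ 1  0  0  |  -3 ]
  [ 0  1  0  |   1 ]
  [ 0  0  1  |  -5 ]
Reading off the last column: u = -3, v = 1, w = -5.

(-3, 1, -5)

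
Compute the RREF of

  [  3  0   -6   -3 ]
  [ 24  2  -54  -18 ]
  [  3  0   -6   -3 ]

ρ1 -> 1/3·ρ1
  [  1  0   -2   -1 ]
  [ 24  2  -54  -18 ]
  [  3  0   -6   -3 ]
ρ2 -> ρ2 − 24·ρ1
  [ 1  0  -2  -1 ]
  [ 0  2  -6   6 ]
  [ 3  0  -6  -3 ]
ρ3 -> ρ3 − 3·ρ1
  [ 1  0  -2  -1 ]
  [ 0  2  -6   6 ]
  [ 0  0   0   0 ]
ρ2 -> 1/2·ρ2
  [ 1  0  -2  -1 ]
  [ 0  1  -3   3 ]
  [ 0  0   0   0 ]

[[1, 0, -2, -1], [0, 1, -3, 3], [0, 0, 0, 0]]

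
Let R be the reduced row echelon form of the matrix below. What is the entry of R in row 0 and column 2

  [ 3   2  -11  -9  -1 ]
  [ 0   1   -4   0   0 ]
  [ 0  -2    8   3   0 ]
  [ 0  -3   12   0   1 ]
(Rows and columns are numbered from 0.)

-1

Multiply R1 by 1/3.
Add 2 times R2 to R3.
Add 3 times R2 to R4.
Multiply R3 by 1/3.
Add 1/3 times R4 to R1.
Add 3 times R3 to R1.
Subtract 2/3 times R2 from R1.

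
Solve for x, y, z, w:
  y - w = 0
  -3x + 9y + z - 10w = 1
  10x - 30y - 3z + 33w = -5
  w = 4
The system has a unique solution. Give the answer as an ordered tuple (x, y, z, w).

(-2, 4, -1, 4)

Form the augmented matrix and row-reduce:
  [  0    1   0   -1  |   0 ]
  [ -3    9   1  -10  |   1 ]
  [ 10  -30  -3   33  |  -5 ]
  [  0    0   0    1  |   4 ]
R1 ↔ R2
  [ -3    9   1  -10  |   1 ]
  [  0    1   0   -1  |   0 ]
  [ 10  -30  -3   33  |  -5 ]
  [  0    0   0    1  |   4 ]
R1 → -1/3·R1
  [  1   -3  -1/3  10/3  |  -1/3 ]
  [  0    1     0    -1  |     0 ]
  [ 10  -30    -3    33  |    -5 ]
  [  0    0     0     1  |     4 ]
R3 → R3 − 10·R1
  [ 1  -3  -1/3  10/3  |  -1/3 ]
  [ 0   1     0    -1  |     0 ]
  [ 0   0   1/3  -1/3  |  -5/3 ]
  [ 0   0     0     1  |     4 ]
R3 → 3·R3
  [ 1  -3  -1/3  10/3  |  -1/3 ]
  [ 0   1     0    -1  |     0 ]
  [ 0   0     1    -1  |    -5 ]
  [ 0   0     0     1  |     4 ]
R3 → R3 + R4
  [ 1  -3  -1/3  10/3  |  -1/3 ]
  [ 0   1     0    -1  |     0 ]
  [ 0   0     1     0  |    -1 ]
  [ 0   0     0     1  |     4 ]
R2 → R2 + R4
  [ 1  -3  -1/3  10/3  |  -1/3 ]
  [ 0   1     0     0  |     4 ]
  [ 0   0     1     0  |    -1 ]
  [ 0   0     0     1  |     4 ]
R1 → R1 − 10/3·R4
  [ 1  -3  -1/3  0  |  -41/3 ]
  [ 0   1     0  0  |      4 ]
  [ 0   0     1  0  |     -1 ]
  [ 0   0     0  1  |      4 ]
R1 → R1 + 1/3·R3
  [ 1  -3  0  0  |  -14 ]
  [ 0   1  0  0  |    4 ]
  [ 0   0  1  0  |   -1 ]
  [ 0   0  0  1  |    4 ]
R1 → R1 + 3·R2
  [ 1  0  0  0  |  -2 ]
  [ 0  1  0  0  |   4 ]
  [ 0  0  1  0  |  -1 ]
  [ 0  0  0  1  |   4 ]
Reading off the last column: x = -2, y = 4, z = -1, w = 4.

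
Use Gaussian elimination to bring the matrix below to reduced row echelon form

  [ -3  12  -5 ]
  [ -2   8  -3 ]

R1 := -1/3·R1
  [  1  -4  5/3 ]
  [ -2   8   -3 ]
R2 := R2 + 2·R1
  [ 1  -4  5/3 ]
  [ 0   0  1/3 ]
R2 := 3·R2
  [ 1  -4  5/3 ]
  [ 0   0    1 ]
R1 := R1 − 5/3·R2
  [ 1  -4  0 ]
  [ 0   0  1 ]

[[1, -4, 0], [0, 0, 1]]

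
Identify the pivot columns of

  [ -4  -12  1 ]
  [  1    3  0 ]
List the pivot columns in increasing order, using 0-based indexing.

r1 → -1/4·r1
r2 → r2 − r1
r2 → 4·r2
r1 → r1 + 1/4·r2
Pivot columns are the columns containing a leading 1.

0, 2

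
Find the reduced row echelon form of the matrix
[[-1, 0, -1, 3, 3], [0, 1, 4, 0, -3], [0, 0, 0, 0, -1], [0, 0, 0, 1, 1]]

[[1, 0, 1, 0, 0], [0, 1, 4, 0, 0], [0, 0, 0, 1, 0], [0, 0, 0, 0, 1]]

R1 ← -1·R1
  [ 1  0  1  -3  -3 ]
  [ 0  1  4   0  -3 ]
  [ 0  0  0   0  -1 ]
  [ 0  0  0   1   1 ]
R3 ↔ R4
  [ 1  0  1  -3  -3 ]
  [ 0  1  4   0  -3 ]
  [ 0  0  0   1   1 ]
  [ 0  0  0   0  -1 ]
R4 ← -1·R4
  [ 1  0  1  -3  -3 ]
  [ 0  1  4   0  -3 ]
  [ 0  0  0   1   1 ]
  [ 0  0  0   0   1 ]
R3 ← R3 − R4
  [ 1  0  1  -3  -3 ]
  [ 0  1  4   0  -3 ]
  [ 0  0  0   1   0 ]
  [ 0  0  0   0   1 ]
R2 ← R2 + 3·R4
  [ 1  0  1  -3  -3 ]
  [ 0  1  4   0   0 ]
  [ 0  0  0   1   0 ]
  [ 0  0  0   0   1 ]
R1 ← R1 + 3·R4
  [ 1  0  1  -3  0 ]
  [ 0  1  4   0  0 ]
  [ 0  0  0   1  0 ]
  [ 0  0  0   0  1 ]
R1 ← R1 + 3·R3
  [ 1  0  1  0  0 ]
  [ 0  1  4  0  0 ]
  [ 0  0  0  1  0 ]
  [ 0  0  0  0  1 ]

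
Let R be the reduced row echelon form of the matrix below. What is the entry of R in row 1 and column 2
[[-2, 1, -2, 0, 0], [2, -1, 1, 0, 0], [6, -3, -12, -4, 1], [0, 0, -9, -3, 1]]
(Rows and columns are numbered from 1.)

ρ1 := -1/2·ρ1
  [ 1  -1/2    1   0  0 ]
  [ 2    -1    1   0  0 ]
  [ 6    -3  -12  -4  1 ]
  [ 0     0   -9  -3  1 ]
ρ2 := ρ2 − 2·ρ1
  [ 1  -1/2    1   0  0 ]
  [ 0     0   -1   0  0 ]
  [ 6    -3  -12  -4  1 ]
  [ 0     0   -9  -3  1 ]
ρ3 := ρ3 − 6·ρ1
  [ 1  -1/2    1   0  0 ]
  [ 0     0   -1   0  0 ]
  [ 0     0  -18  -4  1 ]
  [ 0     0   -9  -3  1 ]
ρ2 := -1·ρ2
  [ 1  -1/2    1   0  0 ]
  [ 0     0    1   0  0 ]
  [ 0     0  -18  -4  1 ]
  [ 0     0   -9  -3  1 ]
ρ3 := ρ3 + 18·ρ2
  [ 1  -1/2   1   0  0 ]
  [ 0     0   1   0  0 ]
  [ 0     0   0  -4  1 ]
  [ 0     0  -9  -3  1 ]
ρ4 := ρ4 + 9·ρ2
  [ 1  -1/2  1   0  0 ]
  [ 0     0  1   0  0 ]
  [ 0     0  0  -4  1 ]
  [ 0     0  0  -3  1 ]
ρ3 := -1/4·ρ3
  [ 1  -1/2  1   0     0 ]
  [ 0     0  1   0     0 ]
  [ 0     0  0   1  -1/4 ]
  [ 0     0  0  -3     1 ]
ρ4 := ρ4 + 3·ρ3
  [ 1  -1/2  1  0     0 ]
  [ 0     0  1  0     0 ]
  [ 0     0  0  1  -1/4 ]
  [ 0     0  0  0   1/4 ]
ρ4 := 4·ρ4
  [ 1  -1/2  1  0     0 ]
  [ 0     0  1  0     0 ]
  [ 0     0  0  1  -1/4 ]
  [ 0     0  0  0     1 ]
ρ3 := ρ3 + 1/4·ρ4
  [ 1  -1/2  1  0  0 ]
  [ 0     0  1  0  0 ]
  [ 0     0  0  1  0 ]
  [ 0     0  0  0  1 ]
ρ1 := ρ1 − ρ2
  [ 1  -1/2  0  0  0 ]
  [ 0     0  1  0  0 ]
  [ 0     0  0  1  0 ]
  [ 0     0  0  0  1 ]

-1/2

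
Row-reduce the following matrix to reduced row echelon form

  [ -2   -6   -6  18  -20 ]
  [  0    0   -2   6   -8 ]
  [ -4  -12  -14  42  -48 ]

[[1, 3, 0, 0, -2], [0, 0, 1, -3, 4], [0, 0, 0, 0, 0]]

ρ1 ← -1/2·ρ1
  [  1    3    3  -9   10 ]
  [  0    0   -2   6   -8 ]
  [ -4  -12  -14  42  -48 ]
ρ3 ← ρ3 + 4·ρ1
  [ 1  3   3  -9  10 ]
  [ 0  0  -2   6  -8 ]
  [ 0  0  -2   6  -8 ]
ρ2 ← -1/2·ρ2
  [ 1  3   3  -9  10 ]
  [ 0  0   1  -3   4 ]
  [ 0  0  -2   6  -8 ]
ρ3 ← ρ3 + 2·ρ2
  [ 1  3  3  -9  10 ]
  [ 0  0  1  -3   4 ]
  [ 0  0  0   0   0 ]
ρ1 ← ρ1 − 3·ρ2
  [ 1  3  0   0  -2 ]
  [ 0  0  1  -3   4 ]
  [ 0  0  0   0   0 ]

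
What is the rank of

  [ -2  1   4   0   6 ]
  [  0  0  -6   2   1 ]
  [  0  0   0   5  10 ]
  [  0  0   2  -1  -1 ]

R1 -> -1/2·R1
  [ 1  -1/2  -2   0  -3 ]
  [ 0     0  -6   2   1 ]
  [ 0     0   0   5  10 ]
  [ 0     0   2  -1  -1 ]
R2 -> -1/6·R2
  [ 1  -1/2  -2     0    -3 ]
  [ 0     0   1  -1/3  -1/6 ]
  [ 0     0   0     5    10 ]
  [ 0     0   2    -1    -1 ]
R4 -> R4 − 2·R2
  [ 1  -1/2  -2     0    -3 ]
  [ 0     0   1  -1/3  -1/6 ]
  [ 0     0   0     5    10 ]
  [ 0     0   0  -1/3  -2/3 ]
R3 -> 1/5·R3
  [ 1  -1/2  -2     0    -3 ]
  [ 0     0   1  -1/3  -1/6 ]
  [ 0     0   0     1     2 ]
  [ 0     0   0  -1/3  -2/3 ]
R4 -> R4 + 1/3·R3
  [ 1  -1/2  -2     0    -3 ]
  [ 0     0   1  -1/3  -1/6 ]
  [ 0     0   0     1     2 ]
  [ 0     0   0     0     0 ]
R2 -> R2 + 1/3·R3
  [ 1  -1/2  -2  0   -3 ]
  [ 0     0   1  0  1/2 ]
  [ 0     0   0  1    2 ]
  [ 0     0   0  0    0 ]
R1 -> R1 + 2·R2
  [ 1  -1/2  0  0   -2 ]
  [ 0     0  1  0  1/2 ]
  [ 0     0  0  1    2 ]
  [ 0     0  0  0    0 ]
The reduced form has 3 nonzero rows.

rank = 3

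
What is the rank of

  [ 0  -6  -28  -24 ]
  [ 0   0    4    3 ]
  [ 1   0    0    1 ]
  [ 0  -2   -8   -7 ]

R1 ↔ R3
  [ 1   0    0    1 ]
  [ 0   0    4    3 ]
  [ 0  -6  -28  -24 ]
  [ 0  -2   -8   -7 ]
R2 ↔ R3
  [ 1   0    0    1 ]
  [ 0  -6  -28  -24 ]
  [ 0   0    4    3 ]
  [ 0  -2   -8   -7 ]
R2 := -1/6·R2
  [ 1   0     0   1 ]
  [ 0   1  14/3   4 ]
  [ 0   0     4   3 ]
  [ 0  -2    -8  -7 ]
R4 := R4 + 2·R2
  [ 1  0     0  1 ]
  [ 0  1  14/3  4 ]
  [ 0  0     4  3 ]
  [ 0  0   4/3  1 ]
R3 := 1/4·R3
  [ 1  0     0    1 ]
  [ 0  1  14/3    4 ]
  [ 0  0     1  3/4 ]
  [ 0  0   4/3    1 ]
R4 := R4 − 4/3·R3
  [ 1  0     0    1 ]
  [ 0  1  14/3    4 ]
  [ 0  0     1  3/4 ]
  [ 0  0     0    0 ]
R2 := R2 − 14/3·R3
  [ 1  0  0    1 ]
  [ 0  1  0  1/2 ]
  [ 0  0  1  3/4 ]
  [ 0  0  0    0 ]
The reduced form has 3 nonzero rows.

rank = 3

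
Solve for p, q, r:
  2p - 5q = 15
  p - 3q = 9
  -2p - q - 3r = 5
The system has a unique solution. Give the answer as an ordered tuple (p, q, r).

(0, -3, -2/3)

Form the augmented matrix and row-reduce:
  [  2  -5   0  |  15 ]
  [  1  -3   0  |   9 ]
  [ -2  -1  -3  |   5 ]
R1 → 1/2·R1
  [  1  -5/2   0  |  15/2 ]
  [  1    -3   0  |     9 ]
  [ -2    -1  -3  |     5 ]
R2 → R2 − R1
  [  1  -5/2   0  |  15/2 ]
  [  0  -1/2   0  |   3/2 ]
  [ -2    -1  -3  |     5 ]
R3 → R3 + 2·R1
  [ 1  -5/2   0  |  15/2 ]
  [ 0  -1/2   0  |   3/2 ]
  [ 0    -6  -3  |    20 ]
R2 → -2·R2
  [ 1  -5/2   0  |  15/2 ]
  [ 0     1   0  |    -3 ]
  [ 0    -6  -3  |    20 ]
R3 → R3 + 6·R2
  [ 1  -5/2   0  |  15/2 ]
  [ 0     1   0  |    -3 ]
  [ 0     0  -3  |     2 ]
R3 → -1/3·R3
  [ 1  -5/2  0  |  15/2 ]
  [ 0     1  0  |    -3 ]
  [ 0     0  1  |  -2/3 ]
R1 → R1 + 5/2·R2
  [ 1  0  0  |     0 ]
  [ 0  1  0  |    -3 ]
  [ 0  0  1  |  -2/3 ]
Reading off the last column: p = 0, q = -3, r = -2/3.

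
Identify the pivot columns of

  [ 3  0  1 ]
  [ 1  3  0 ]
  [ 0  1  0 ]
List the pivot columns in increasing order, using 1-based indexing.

1, 2, 3

ρ1 ← 1/3·ρ1
  [ 1  0  1/3 ]
  [ 1  3    0 ]
  [ 0  1    0 ]
ρ2 ← ρ2 − ρ1
  [ 1  0   1/3 ]
  [ 0  3  -1/3 ]
  [ 0  1     0 ]
ρ2 ← 1/3·ρ2
  [ 1  0   1/3 ]
  [ 0  1  -1/9 ]
  [ 0  1     0 ]
ρ3 ← ρ3 − ρ2
  [ 1  0   1/3 ]
  [ 0  1  -1/9 ]
  [ 0  0   1/9 ]
ρ3 ← 9·ρ3
  [ 1  0   1/3 ]
  [ 0  1  -1/9 ]
  [ 0  0     1 ]
ρ2 ← ρ2 + 1/9·ρ3
  [ 1  0  1/3 ]
  [ 0  1    0 ]
  [ 0  0    1 ]
ρ1 ← ρ1 − 1/3·ρ3
  [ 1  0  0 ]
  [ 0  1  0 ]
  [ 0  0  1 ]
Pivot columns are the columns containing a leading 1.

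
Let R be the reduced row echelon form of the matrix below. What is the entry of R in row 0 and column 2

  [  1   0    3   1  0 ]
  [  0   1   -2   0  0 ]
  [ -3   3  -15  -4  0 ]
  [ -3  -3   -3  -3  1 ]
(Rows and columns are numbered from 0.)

R3 ← R3 + 3·R1
  [  1   0   3   1  0 ]
  [  0   1  -2   0  0 ]
  [  0   3  -6  -1  0 ]
  [ -3  -3  -3  -3  1 ]
R4 ← R4 + 3·R1
  [ 1   0   3   1  0 ]
  [ 0   1  -2   0  0 ]
  [ 0   3  -6  -1  0 ]
  [ 0  -3   6   0  1 ]
R3 ← R3 − 3·R2
  [ 1   0   3   1  0 ]
  [ 0   1  -2   0  0 ]
  [ 0   0   0  -1  0 ]
  [ 0  -3   6   0  1 ]
R4 ← R4 + 3·R2
  [ 1  0   3   1  0 ]
  [ 0  1  -2   0  0 ]
  [ 0  0   0  -1  0 ]
  [ 0  0   0   0  1 ]
R3 ← -1·R3
  [ 1  0   3  1  0 ]
  [ 0  1  -2  0  0 ]
  [ 0  0   0  1  0 ]
  [ 0  0   0  0  1 ]
R1 ← R1 − R3
  [ 1  0   3  0  0 ]
  [ 0  1  -2  0  0 ]
  [ 0  0   0  1  0 ]
  [ 0  0   0  0  1 ]

3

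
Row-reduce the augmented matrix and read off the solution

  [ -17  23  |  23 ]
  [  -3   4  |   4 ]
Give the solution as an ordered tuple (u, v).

(0, 1)

Multiply R1 by -1/17.
  [  1  -23/17  |  -23/17 ]
  [ -3       4  |       4 ]
Add 3 times R1 to R2.
  [ 1  -23/17  |  -23/17 ]
  [ 0   -1/17  |   -1/17 ]
Multiply R2 by -17.
  [ 1  -23/17  |  -23/17 ]
  [ 0       1  |       1 ]
Add 23/17 times R2 to R1.
  [ 1  0  |  0 ]
  [ 0  1  |  1 ]
Reading off the last column: u = 0, v = 1.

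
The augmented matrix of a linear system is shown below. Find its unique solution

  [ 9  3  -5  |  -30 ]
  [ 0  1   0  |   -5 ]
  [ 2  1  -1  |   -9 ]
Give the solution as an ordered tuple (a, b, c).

(-5, -5, -6)

ρ1 ← 1/9·ρ1
  [ 1  1/3  -5/9  |  -10/3 ]
  [ 0    1     0  |     -5 ]
  [ 2    1    -1  |     -9 ]
ρ3 ← ρ3 − 2·ρ1
  [ 1  1/3  -5/9  |  -10/3 ]
  [ 0    1     0  |     -5 ]
  [ 0  1/3   1/9  |   -7/3 ]
ρ3 ← ρ3 − 1/3·ρ2
  [ 1  1/3  -5/9  |  -10/3 ]
  [ 0    1     0  |     -5 ]
  [ 0    0   1/9  |   -2/3 ]
ρ3 ← 9·ρ3
  [ 1  1/3  -5/9  |  -10/3 ]
  [ 0    1     0  |     -5 ]
  [ 0    0     1  |     -6 ]
ρ1 ← ρ1 + 5/9·ρ3
  [ 1  1/3  0  |  -20/3 ]
  [ 0    1  0  |     -5 ]
  [ 0    0  1  |     -6 ]
ρ1 ← ρ1 − 1/3·ρ2
  [ 1  0  0  |  -5 ]
  [ 0  1  0  |  -5 ]
  [ 0  0  1  |  -6 ]
Reading off the last column: a = -5, b = -5, c = -6.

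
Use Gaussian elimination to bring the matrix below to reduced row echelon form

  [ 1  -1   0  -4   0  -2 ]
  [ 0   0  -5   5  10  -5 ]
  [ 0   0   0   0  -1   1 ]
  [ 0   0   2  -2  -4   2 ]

R2 ← -1/5·R2
  [ 1  -1  0  -4   0  -2 ]
  [ 0   0  1  -1  -2   1 ]
  [ 0   0  0   0  -1   1 ]
  [ 0   0  2  -2  -4   2 ]
R4 ← R4 − 2·R2
  [ 1  -1  0  -4   0  -2 ]
  [ 0   0  1  -1  -2   1 ]
  [ 0   0  0   0  -1   1 ]
  [ 0   0  0   0   0   0 ]
R3 ← -1·R3
  [ 1  -1  0  -4   0  -2 ]
  [ 0   0  1  -1  -2   1 ]
  [ 0   0  0   0   1  -1 ]
  [ 0   0  0   0   0   0 ]
R2 ← R2 + 2·R3
  [ 1  -1  0  -4  0  -2 ]
  [ 0   0  1  -1  0  -1 ]
  [ 0   0  0   0  1  -1 ]
  [ 0   0  0   0  0   0 ]

[[1, -1, 0, -4, 0, -2], [0, 0, 1, -1, 0, -1], [0, 0, 0, 0, 1, -1], [0, 0, 0, 0, 0, 0]]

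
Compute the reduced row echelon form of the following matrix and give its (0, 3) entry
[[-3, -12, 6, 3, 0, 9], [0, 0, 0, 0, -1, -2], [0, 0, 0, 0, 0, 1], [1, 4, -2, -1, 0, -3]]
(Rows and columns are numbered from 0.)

-1

R1 := -1/3·R1
  [ 1  4  -2  -1   0  -3 ]
  [ 0  0   0   0  -1  -2 ]
  [ 0  0   0   0   0   1 ]
  [ 1  4  -2  -1   0  -3 ]
R4 := R4 − R1
  [ 1  4  -2  -1   0  -3 ]
  [ 0  0   0   0  -1  -2 ]
  [ 0  0   0   0   0   1 ]
  [ 0  0   0   0   0   0 ]
R2 := -1·R2
  [ 1  4  -2  -1  0  -3 ]
  [ 0  0   0   0  1   2 ]
  [ 0  0   0   0  0   1 ]
  [ 0  0   0   0  0   0 ]
R2 := R2 − 2·R3
  [ 1  4  -2  -1  0  -3 ]
  [ 0  0   0   0  1   0 ]
  [ 0  0   0   0  0   1 ]
  [ 0  0   0   0  0   0 ]
R1 := R1 + 3·R3
  [ 1  4  -2  -1  0  0 ]
  [ 0  0   0   0  1  0 ]
  [ 0  0   0   0  0  1 ]
  [ 0  0   0   0  0  0 ]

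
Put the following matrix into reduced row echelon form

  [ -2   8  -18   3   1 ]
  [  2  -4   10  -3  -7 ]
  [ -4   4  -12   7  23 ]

[[1, 0, 1, 0, -2], [0, 1, -2, 0, -3/2], [0, 0, 0, 1, 3]]

R1 := -1/2·R1
  [  1  -4    9  -3/2  -1/2 ]
  [  2  -4   10    -3    -7 ]
  [ -4   4  -12     7    23 ]
R2 := R2 − 2·R1
  [  1  -4    9  -3/2  -1/2 ]
  [  0   4   -8     0    -6 ]
  [ -4   4  -12     7    23 ]
R3 := R3 + 4·R1
  [ 1   -4   9  -3/2  -1/2 ]
  [ 0    4  -8     0    -6 ]
  [ 0  -12  24     1    21 ]
R2 := 1/4·R2
  [ 1   -4   9  -3/2  -1/2 ]
  [ 0    1  -2     0  -3/2 ]
  [ 0  -12  24     1    21 ]
R3 := R3 + 12·R2
  [ 1  -4   9  -3/2  -1/2 ]
  [ 0   1  -2     0  -3/2 ]
  [ 0   0   0     1     3 ]
R1 := R1 + 3/2·R3
  [ 1  -4   9  0     4 ]
  [ 0   1  -2  0  -3/2 ]
  [ 0   0   0  1     3 ]
R1 := R1 + 4·R2
  [ 1  0   1  0    -2 ]
  [ 0  1  -2  0  -3/2 ]
  [ 0  0   0  1     3 ]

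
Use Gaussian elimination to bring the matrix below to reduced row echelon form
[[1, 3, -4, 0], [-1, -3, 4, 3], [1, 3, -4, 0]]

r2 -> r2 + r1
  [ 1  3  -4  0 ]
  [ 0  0   0  3 ]
  [ 1  3  -4  0 ]
r3 -> r3 − r1
  [ 1  3  -4  0 ]
  [ 0  0   0  3 ]
  [ 0  0   0  0 ]
r2 -> 1/3·r2
  [ 1  3  -4  0 ]
  [ 0  0   0  1 ]
  [ 0  0   0  0 ]

[[1, 3, -4, 0], [0, 0, 0, 1], [0, 0, 0, 0]]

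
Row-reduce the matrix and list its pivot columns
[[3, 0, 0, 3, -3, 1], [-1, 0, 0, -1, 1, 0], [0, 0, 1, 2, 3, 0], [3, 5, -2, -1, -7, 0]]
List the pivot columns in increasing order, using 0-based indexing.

0, 1, 2, 5

r1 → 1/3·r1
  [  1  0   0   1  -1  1/3 ]
  [ -1  0   0  -1   1    0 ]
  [  0  0   1   2   3    0 ]
  [  3  5  -2  -1  -7    0 ]
r2 → r2 + r1
  [ 1  0   0   1  -1  1/3 ]
  [ 0  0   0   0   0  1/3 ]
  [ 0  0   1   2   3    0 ]
  [ 3  5  -2  -1  -7    0 ]
r4 → r4 − 3·r1
  [ 1  0   0   1  -1  1/3 ]
  [ 0  0   0   0   0  1/3 ]
  [ 0  0   1   2   3    0 ]
  [ 0  5  -2  -4  -4   -1 ]
r2 <=> r4
  [ 1  0   0   1  -1  1/3 ]
  [ 0  5  -2  -4  -4   -1 ]
  [ 0  0   1   2   3    0 ]
  [ 0  0   0   0   0  1/3 ]
r2 → 1/5·r2
  [ 1  0     0     1    -1   1/3 ]
  [ 0  1  -2/5  -4/5  -4/5  -1/5 ]
  [ 0  0     1     2     3     0 ]
  [ 0  0     0     0     0   1/3 ]
r4 → 3·r4
  [ 1  0     0     1    -1   1/3 ]
  [ 0  1  -2/5  -4/5  -4/5  -1/5 ]
  [ 0  0     1     2     3     0 ]
  [ 0  0     0     0     0     1 ]
r2 → r2 + 1/5·r4
  [ 1  0     0     1    -1  1/3 ]
  [ 0  1  -2/5  -4/5  -4/5    0 ]
  [ 0  0     1     2     3    0 ]
  [ 0  0     0     0     0    1 ]
r1 → r1 − 1/3·r4
  [ 1  0     0     1    -1  0 ]
  [ 0  1  -2/5  -4/5  -4/5  0 ]
  [ 0  0     1     2     3  0 ]
  [ 0  0     0     0     0  1 ]
r2 → r2 + 2/5·r3
  [ 1  0  0  1   -1  0 ]
  [ 0  1  0  0  2/5  0 ]
  [ 0  0  1  2    3  0 ]
  [ 0  0  0  0    0  1 ]
Pivot columns are the columns containing a leading 1.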